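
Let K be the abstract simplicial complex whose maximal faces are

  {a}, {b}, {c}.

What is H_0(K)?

We work with the vertex ordering a < b < c. The simplices of K, each written with vertices in increasing order, are:

  0-simplices (3): a, b, c

Hence C_0 ≅ Z^3.

Reading off H_k = ker ∂_k / im ∂_{k+1}:

  H_0: rank C_0 − rank ∂_1 = 3 − 0 = 3, and there is no ∂_1, so H_0 = Z^3.

(K is a triangulation of a set of 3 points.)

H_0 ≅ Z^3.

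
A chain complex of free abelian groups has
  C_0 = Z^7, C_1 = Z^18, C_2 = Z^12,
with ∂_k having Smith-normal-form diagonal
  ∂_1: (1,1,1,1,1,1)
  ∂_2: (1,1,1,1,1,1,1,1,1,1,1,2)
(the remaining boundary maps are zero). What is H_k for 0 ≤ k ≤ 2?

H_0 = Z,  H_1 = Z/2,  H_2 = 0.

H_0: b_0 = 7 − 0 − 6 = 1; torsion from ∂_1 factors > 1: none. So H_0 = Z.
H_1: b_1 = 18 − 6 − 12 = 0; torsion from ∂_2 factors > 1: [2]. So H_1 = Z/2.
H_2: b_2 = 12 − 12 − 0 = 0; torsion from ∂_3 factors > 1: none. So H_2 = 0.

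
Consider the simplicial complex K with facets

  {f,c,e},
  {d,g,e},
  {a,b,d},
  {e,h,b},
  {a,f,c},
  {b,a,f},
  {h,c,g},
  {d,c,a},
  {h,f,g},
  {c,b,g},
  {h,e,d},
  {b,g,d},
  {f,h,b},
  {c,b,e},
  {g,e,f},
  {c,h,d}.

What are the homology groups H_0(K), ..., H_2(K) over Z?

H_0 ≅ Z,  H_1 ≅ Z^2,  H_2 ≅ Z.

We work with the vertex ordering a < b < c < d < e < f < g < h. The simplices of K, each written with vertices in increasing order, are:

  0-simplices (8): a, b, c, d, e, f, g, h
  1-simplices (24): ab, ac, ad, af, bc, bd, be, bf, bg, bh, cd, ce, cf, cg, ch, de, dg, dh, ef, eg, eh, fg, fh, gh
  2-simplices (16): abd, abf, acd, acf, bce, bcg, bdg, beh, bfh, cdh, cef, cgh, deg, deh, efg, fgh

so the chain groups are C_0 ≅ Z^8, C_1 ≅ Z^24, C_2 ≅ Z^16.

The boundary map ∂_1: C_1 → C_0 sends each edge [p,q] (with p < q) to q − p. For instance
  ∂eg = g − e.
The 8×24 boundary matrix has rank 7 and Smith normal form diag(1,1,1,1,1,1,1).

The boundary map ∂_2: C_2 → C_1 acts by ∂[p,q,r] = [q,r] − [p,r] + [p,q]. For instance
  ∂bfh = fh − bh + bf,
  ∂cef = ef − cf + ce.
As a 24×16 matrix over Z this has rank 15, with invariant factors (1,1,1,1,1,1,1,1,1,1,1,1,1,1,1).

Reading off H_k = ker ∂_k / im ∂_{k+1}:

  H_0: rank C_0 − rank ∂_1 = 8 − 7 = 1, and the invariant factors of ∂_1 are all 1, so H_0 ≅ Z.
  H_1: rank ker ∂_1 − rank ∂_2 = (24 − 7) − 15 = 2, and the invariant factors of ∂_2 are all 1, so H_1 ≅ Z^2.
  H_2: rank ker ∂_2 − rank ∂_3 = (16 − 15) − 0 = 1, and there is no ∂_3, so H_2 ≅ Z.

(K is a triangulation of the torus T^2.)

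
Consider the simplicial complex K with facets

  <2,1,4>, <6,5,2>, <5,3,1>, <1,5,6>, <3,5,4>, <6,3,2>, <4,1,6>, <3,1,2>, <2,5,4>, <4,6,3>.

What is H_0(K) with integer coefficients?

H_0 = Z.

Fix the vertex order 1 < 2 < 3 < 4 < 5 < 6 and write every simplex with vertices in increasing order. Then dim K = 2 and the simplices of K are:

  0-simplices (6): [1], [2], [3], [4], [5], [6]
  1-simplices (15): [1,2], [1,3], [1,4], [1,5], [1,6], [2,3], [2,4], [2,5], [2,6], [3,4], [3,5], [3,6], [4,5], [4,6], [5,6]
  2-simplices (10): [1,2,3], [1,2,4], [1,3,5], [1,4,6], [1,5,6], [2,3,6], [2,4,5], [2,5,6], [3,4,5], [3,4,6]

Hence C_0 ≅ Z^6, C_1 ≅ Z^15, C_2 ≅ Z^10.

∂_1: C_1 → C_0 sends each edge [p,q] (with p < q) to q − p. For instance
  ∂[1,6] = [6] − [1].
This gives a 6×15 integer matrix of rank 5; reducing to Smith normal form yields diagonal entries (1,1,1,1,1).

∂_2: C_2 → C_1 acts by ∂[p,q,r] = [q,r] − [p,r] + [p,q]. For instance
  ∂[2,5,6] = [5,6] − [2,6] + [2,5],
  ∂[1,2,4] = [2,4] − [1,4] + [1,2].
The resulting 15×10 matrix has rank 10, and its Smith normal form has invariant factors (1,1,1,1,1,1,1,1,1,2).

From H_k ≅ ker(∂_k) / im(∂_{k+1}) we obtain:

  H_0: rank C_0 − rank ∂_1 = 6 − 5 = 1, and the invariant factors of ∂_1 are all 1, so H_0 = Z.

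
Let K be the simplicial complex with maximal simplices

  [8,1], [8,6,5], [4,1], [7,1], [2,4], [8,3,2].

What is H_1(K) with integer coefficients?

Order the vertices as 1 < 2 < 3 < 4 < 5 < 6 < 7 < 8. Listing each simplex with vertices in this order, K has dimension 2 with simplices:

  0-simplices (8): [1], [2], [3], [4], [5], [6], [7], [8]
  1-simplices (10): [1,4], [1,7], [1,8], [2,3], [2,4], [2,8], [3,8], [5,6], [5,8], [6,8]
  2-simplices (2): [2,3,8], [5,6,8]

giving chain groups C_0 ≅ Z^8, C_1 ≅ Z^10, C_2 ≅ Z^2.

Boundary ∂_1: C_1 → C_0 is given by ∂[p,q] = [q] − [p].
As a 8×10 matrix over Z this has rank 7, with invariant factors (1,1,1,1,1,1,1).

The boundary map ∂_2: C_2 → C_1 maps a triangle to the signed sum of its edges. For instance
  ∂[2,3,8] = [3,8] − [2,8] + [2,3],
  ∂[5,6,8] = [6,8] − [5,8] + [5,6].
The 10×2 boundary matrix has rank 2 and Smith normal form diag(1,1).

Reading off H_k = ker ∂_k / im ∂_{k+1}:

  H_1: rank ker ∂_1 − rank ∂_2 = (10 − 7) − 2 = 1, and the invariant factors of ∂_2 are all 1, so H_1 = Z.

H_1 ≅ Z.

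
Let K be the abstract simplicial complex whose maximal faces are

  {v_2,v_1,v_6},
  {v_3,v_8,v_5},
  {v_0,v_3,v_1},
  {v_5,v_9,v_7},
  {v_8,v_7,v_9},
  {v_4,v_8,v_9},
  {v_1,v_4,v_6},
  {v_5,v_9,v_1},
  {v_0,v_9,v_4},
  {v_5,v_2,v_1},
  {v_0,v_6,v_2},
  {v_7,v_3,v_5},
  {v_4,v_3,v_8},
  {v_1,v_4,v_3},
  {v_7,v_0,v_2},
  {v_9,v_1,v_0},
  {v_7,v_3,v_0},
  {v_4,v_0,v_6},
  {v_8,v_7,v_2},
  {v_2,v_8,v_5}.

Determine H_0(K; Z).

Fix the vertex order v_0 < v_1 < v_2 < v_3 < v_4 < v_5 < v_6 < v_7 < v_8 < v_9 and write every simplex with vertices in increasing order. Then dim K = 2 and the simplices of K are:

  0-simplices (10): [v_0], [v_1], [v_2], [v_3], [v_4], [v_5], [v_6], [v_7], [v_8], [v_9]
  1-simplices (30): (30 of them)
  2-simplices (20): (20 of them)

so the chain groups are C_0 ≅ Z^10, C_1 ≅ Z^30, C_2 ≅ Z^20.

∂_1: C_1 → C_0 is given by ∂[p,q] = [q] − [p].
As a 10×30 matrix over Z this has rank 9, with invariant factors (1,1,1,1,1,1,1,1,1).

∂_2: C_2 → C_1 sends each 2-simplex [p,q,r] to [q,r] − [p,r] + [p,q]. For instance
  ∂[v_0,v_4,v_6] = [v_4,v_6] − [v_0,v_6] + [v_0,v_4],
  ∂[v_1,v_2,v_5] = [v_2,v_5] − [v_1,v_5] + [v_1,v_2].
This gives a 30×20 integer matrix of rank 20; reducing to Smith normal form yields diagonal entries (1,1,1,1,1,1,1,1,1,1,1,1,1,1,1,1,1,1,1,2).

Now H_k = ker ∂_k / im ∂_{k+1}, so:

  H_0: rank C_0 − rank ∂_1 = 10 − 9 = 1, and the invariant factors of ∂_1 are all 1, so H_0 ≅ Z.

H_0 ≅ Z.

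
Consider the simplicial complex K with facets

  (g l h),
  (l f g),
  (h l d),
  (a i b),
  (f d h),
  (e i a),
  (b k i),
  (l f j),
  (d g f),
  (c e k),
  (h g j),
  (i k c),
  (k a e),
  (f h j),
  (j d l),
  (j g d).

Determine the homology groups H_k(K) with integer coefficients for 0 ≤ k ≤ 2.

K has 12 vertices, 27 edges, 16 triangles.
rank ∂_0 = 0, rank ∂_1 = 10 ⇒ b_0 = 12 − 0 − 10 = 2; all invariant factors of ∂_1 are 1 so no torsion. So H_0 = Z^2.
rank ∂_1 = 10, rank ∂_2 = 16 ⇒ b_1 = 27 − 10 − 16 = 1; ∂_2 has invariant factor(s) [2] giving torsion. So H_1 = Z ⊕ Z/2.
rank ∂_2 = 16, rank ∂_3 = 0 ⇒ b_2 = 16 − 16 − 0 = 0. So H_2 = 0.

H_0 ≅ Z^2,  H_1 ≅ Z ⊕ Z/2,  H_2 = 0.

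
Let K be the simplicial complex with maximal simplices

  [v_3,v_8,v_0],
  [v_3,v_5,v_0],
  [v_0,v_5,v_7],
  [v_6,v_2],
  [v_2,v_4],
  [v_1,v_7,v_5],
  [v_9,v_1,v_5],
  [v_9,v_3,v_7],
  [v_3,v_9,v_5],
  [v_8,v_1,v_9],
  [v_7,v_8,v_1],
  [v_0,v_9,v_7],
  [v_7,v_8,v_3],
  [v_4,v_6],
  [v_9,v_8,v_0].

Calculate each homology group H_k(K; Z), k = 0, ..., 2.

H_0 ≅ Z^2,  H_1 ≅ Z × Z/2,  H_2 = 0.

K has 10 vertices, 21 edges, 12 triangles.
rank ∂_0 = 0, rank ∂_1 = 8 ⇒ b_0 = 10 − 0 − 8 = 2; all invariant factors of ∂_1 are 1 so no torsion. So H_0 ≅ Z^2.
rank ∂_1 = 8, rank ∂_2 = 12 ⇒ b_1 = 21 − 8 − 12 = 1; ∂_2 has invariant factor(s) [2] giving torsion. So H_1 ≅ Z × Z/2.
rank ∂_2 = 12, rank ∂_3 = 0 ⇒ b_2 = 12 − 12 − 0 = 0. So H_2 ≅ 0.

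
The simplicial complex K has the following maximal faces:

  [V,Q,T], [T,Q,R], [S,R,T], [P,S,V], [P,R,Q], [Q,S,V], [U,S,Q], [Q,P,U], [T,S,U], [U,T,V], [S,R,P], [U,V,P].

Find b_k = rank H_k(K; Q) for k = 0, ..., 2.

Fix the vertex order P < Q < R < S < T < U < V and write every simplex with vertices in increasing order. Then dim K = 2 and the simplices of K are:

  0-simplices (7): P, Q, R, S, T, U, V
  1-simplices (18): PQ, PR, PS, PU, PV, QR, QS, QT, QU, QV, RS, RT, ST, SU, SV, TU, TV, UV
  2-simplices (12): PQR, PQU, PRS, PSV, PUV, QRT, QSU, QSV, QTV, RST, STU, TUV

giving chain groups C_0 ≅ Z^7, C_1 ≅ Z^18, C_2 ≅ Z^12.

∂_1: C_1 → C_0 sends each edge [p,q] (with p < q) to q − p.
As a 7×18 matrix over Z this has rank 6, with invariant factors (1,1,1,1,1,1).

The boundary map ∂_2: C_2 → C_1 acts by ∂[p,q,r] = [q,r] − [p,r] + [p,q]. For instance
  ∂PQU = QU − PU + PQ,
  ∂QTV = TV − QV + QT.
The resulting 18×12 matrix has rank 12, and its Smith normal form has invariant factors (1,1,1,1,1,1,1,1,1,1,1,2).

From H_k ≅ ker(∂_k) / im(∂_{k+1}) we obtain:

  H_0: rank C_0 − rank ∂_1 = 7 − 6 = 1, and the invariant factors of ∂_1 are all 1, so H_0 = Z.
  H_1: rank ker ∂_1 − rank ∂_2 = (18 − 6) − 12 = 0, and ∂_2 has invariant factor 2 > 1, so H_1 = Z/2.
  H_2: rank ker ∂_2 − rank ∂_3 = (12 − 12) − 0 = 0, and there is no ∂_3, so H_2 = 0.

As a check, the Euler characteristic is 7 − 18 + 12 = 1, which agrees with 1 − 0 + 0 = 1.

Hence the Betti numbers are b_0 = 1, b_1 = 0, b_2 = 0.

b_0 = 1, b_1 = 0, b_2 = 0.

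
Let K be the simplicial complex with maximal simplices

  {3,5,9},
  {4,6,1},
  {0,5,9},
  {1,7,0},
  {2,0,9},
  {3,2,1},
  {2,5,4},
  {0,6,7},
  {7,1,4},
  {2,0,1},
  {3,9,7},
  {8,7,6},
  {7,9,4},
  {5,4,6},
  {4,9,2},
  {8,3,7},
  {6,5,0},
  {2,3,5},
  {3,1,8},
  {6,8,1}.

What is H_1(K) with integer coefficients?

H_1 ≅ Z × Z/2.

Fix the vertex order 0 < 1 < 2 < 3 < 4 < 5 < 6 < 7 < 8 < 9 and write every simplex with vertices in increasing order. Then dim K = 2 and the simplices of K are:

  0-simplices (10): [0], [1], [2], [3], [4], [5], [6], [7], [8], [9]
  1-simplices (30): (30 of them)
  2-simplices (20): (20 of them)

so the chain groups are C_0 ≅ Z^10, C_1 ≅ Z^30, C_2 ≅ Z^20.

The boundary map ∂_1: C_1 → C_0 is given by ∂[p,q] = [q] − [p]. For instance
  ∂[6,8] = [8] − [6].
The 10×30 boundary matrix has rank 9 and Smith normal form diag(1,1,1,1,1,1,1,1,1).

Boundary ∂_2: C_2 → C_1 acts by ∂[p,q,r] = [q,r] − [p,r] + [p,q]. For instance
  ∂[4,5,6] = [5,6] − [4,6] + [4,5],
  ∂[0,1,2] = [1,2] − [0,2] + [0,1].
The 30×20 boundary matrix has rank 20 and Smith normal form diag(1,1,1,1,1,1,1,1,1,1,1,1,1,1,1,1,1,1,1,2).

Now H_k = ker ∂_k / im ∂_{k+1}, so:

  H_1: rank ker ∂_1 − rank ∂_2 = (30 − 9) − 20 = 1, and ∂_2 has invariant factor 2 > 1, so H_1 ≅ Z × Z/2.

(K is a triangulation of the Klein bottle.)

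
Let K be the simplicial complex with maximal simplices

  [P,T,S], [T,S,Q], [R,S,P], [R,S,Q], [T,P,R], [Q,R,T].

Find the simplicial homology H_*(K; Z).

H_0 = Z,  H_1 = 0,  H_2 = Z.

Take the total order P < Q < R < S < T on the vertex set. Then K (dimension 2) consists of the simplices:

  0-simplices (5): P, Q, R, S, T
  1-simplices (9): PR, PS, PT, QR, QS, QT, RS, RT, ST
  2-simplices (6): PRS, PRT, PST, QRS, QRT, QST

so the chain groups are C_0 ≅ Z^5, C_1 ≅ Z^9, C_2 ≅ Z^6.

Boundary ∂_1: C_1 → C_0 is given by ∂[p,q] = [q] − [p]. For instance
  ∂QS = S − Q.
This gives a 5×9 integer matrix of rank 4; reducing to Smith normal form yields diagonal entries (1,1,1,1).

Boundary ∂_2: C_2 → C_1 maps a triangle to the signed sum of its edges. For instance
  ∂PRT = RT − PT + PR,
  ∂PST = ST − PT + PS.
As a 9×6 matrix over Z this has rank 5, with invariant factors (1,1,1,1,1).

From H_k ≅ ker(∂_k) / im(∂_{k+1}) we obtain:

  H_0: rank C_0 − rank ∂_1 = 5 − 4 = 1, and the invariant factors of ∂_1 are all 1, so H_0 = Z.
  H_1: rank ker ∂_1 − rank ∂_2 = (9 − 4) − 5 = 0, and the invariant factors of ∂_2 are all 1, so H_1 = 0.
  H_2: rank ker ∂_2 − rank ∂_3 = (6 − 5) − 0 = 1, and there is no ∂_3, so H_2 = Z.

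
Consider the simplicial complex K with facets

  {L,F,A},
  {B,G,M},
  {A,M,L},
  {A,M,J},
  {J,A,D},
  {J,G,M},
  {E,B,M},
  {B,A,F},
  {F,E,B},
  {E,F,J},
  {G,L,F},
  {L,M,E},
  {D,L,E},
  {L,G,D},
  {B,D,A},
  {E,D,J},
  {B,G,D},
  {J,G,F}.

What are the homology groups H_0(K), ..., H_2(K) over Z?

Take the total order A < B < D < E < F < G < J < L < M on the vertex set. Then K (dimension 2) consists of the simplices:

  0-simplices (9): A, B, D, E, F, G, J, L, M
  1-simplices (27): AB, AD, AF, AJ, AL, AM, BD, BE, BF, BG, BM, DE, DG, DJ, DL, EF, EJ, EL, EM, FG, FJ, FL, GJ, GL, GM, JM, LM
  2-simplices (18): ABD, ABF, ADJ, AFL, AJM, ALM, BDG, BEF, BEM, BGM, DEJ, DEL, DGL, EFJ, ELM, FGJ, FGL, GJM

giving chain groups C_0 ≅ Z^9, C_1 ≅ Z^27, C_2 ≅ Z^18.

Boundary ∂_1: C_1 → C_0 sends each edge [p,q] (with p < q) to q − p.
The resulting 9×27 matrix has rank 8, and its Smith normal form has invariant factors (1,1,1,1,1,1,1,1).

∂_2: C_2 → C_1 acts by ∂[p,q,r] = [q,r] − [p,r] + [p,q]. For instance
  ∂GJM = JM − GM + GJ,
  ∂DGL = GL − DL + DG.
This gives a 27×18 integer matrix of rank 17; reducing to Smith normal form yields diagonal entries (1,1,1,1,1,1,1,1,1,1,1,1,1,1,1,1,1).

From H_k ≅ ker(∂_k) / im(∂_{k+1}) we obtain:

  H_0: rank C_0 − rank ∂_1 = 9 − 8 = 1, and the invariant factors of ∂_1 are all 1, so H_0 = Z.
  H_1: rank ker ∂_1 − rank ∂_2 = (27 − 8) − 17 = 2, and the invariant factors of ∂_2 are all 1, so H_1 = Z^2.
  H_2: rank ker ∂_2 − rank ∂_3 = (18 − 17) − 0 = 1, and there is no ∂_3, so H_2 = Z.

H_0 = Z,  H_1 = Z^2,  H_2 = Z.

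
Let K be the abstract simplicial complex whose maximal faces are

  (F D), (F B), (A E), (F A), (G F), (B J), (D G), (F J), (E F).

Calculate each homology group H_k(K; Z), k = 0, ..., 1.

H_0 = Z,  H_1 = Z^3.

Take the total order A < B < D < E < F < G < J on the vertex set. Then K (dimension 1) consists of the simplices:

  0-simplices (7): A, B, D, E, F, G, J
  1-simplices (9): AE, AF, BF, BJ, DF, DG, EF, FG, FJ

giving chain groups C_0 ≅ Z^7, C_1 ≅ Z^9.

Boundary ∂_1: C_1 → C_0 is given by ∂[p,q] = [q] − [p]. For instance
  ∂AF = F − A.
This gives a 7×9 integer matrix of rank 6; reducing to Smith normal form yields diagonal entries (1,1,1,1,1,1).

From H_k ≅ ker(∂_k) / im(∂_{k+1}) we obtain:

  H_0: rank C_0 − rank ∂_1 = 7 − 6 = 1, and the invariant factors of ∂_1 are all 1, so H_0 = Z.
  H_1: rank ker ∂_1 − rank ∂_2 = (9 − 6) − 0 = 3, and there is no ∂_2, so H_1 = Z^3.

(K is a triangulation of a wedge of 3 circles.)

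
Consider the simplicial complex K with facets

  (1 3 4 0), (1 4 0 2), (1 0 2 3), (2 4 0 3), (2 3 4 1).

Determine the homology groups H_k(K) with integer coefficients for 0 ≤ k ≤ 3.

Fix the vertex order 0 < 1 < 2 < 3 < 4 and write every simplex with vertices in increasing order. Then dim K = 3 and the simplices of K are:

  0-simplices (5): [0], [1], [2], [3], [4]
  1-simplices (10): [0,1], [0,2], [0,3], [0,4], [1,2], [1,3], [1,4], [2,3], [2,4], [3,4]
  2-simplices (10): [0,1,2], [0,1,3], [0,1,4], [0,2,3], [0,2,4], [0,3,4], [1,2,3], [1,2,4], [1,3,4], [2,3,4]
  3-simplices (5): [0,1,2,3], [0,1,2,4], [0,1,3,4], [0,2,3,4], [1,2,3,4]

Hence C_0 ≅ Z^5, C_1 ≅ Z^10, C_2 ≅ Z^10, C_3 ≅ Z^5.

Boundary ∂_1: C_1 → C_0 is given by ∂[p,q] = [q] − [p]. For instance
  ∂[2,4] = [4] − [2].
The resulting 5×10 matrix has rank 4, and its Smith normal form has invariant factors (1,1,1,1).

∂_2: C_2 → C_1 sends each 2-simplex [p,q,r] to [q,r] − [p,r] + [p,q]. For instance
  ∂[1,3,4] = [3,4] − [1,4] + [1,3],
  ∂[0,3,4] = [3,4] − [0,4] + [0,3].
This gives a 10×10 integer matrix of rank 6; reducing to Smith normal form yields diagonal entries (1,1,1,1,1,1).

∂_3: C_3 → C_2 sends each 3-simplex σ to the alternating sum Σ_i (−1)^i (σ with its i-th vertex removed). For instance
  ∂[0,2,3,4] = [2,3,4] − [0,3,4] + [0,2,4] − [0,2,3],
  ∂[0,1,2,3] = [1,2,3] − [0,2,3] + [0,1,3] − [0,1,2].
As a 10×5 matrix over Z this has rank 4, with invariant factors (1,1,1,1).

Reading off H_k = ker ∂_k / im ∂_{k+1}:

  H_0: rank C_0 − rank ∂_1 = 5 − 4 = 1, and the invariant factors of ∂_1 are all 1, so H_0 = Z.
  H_1: rank ker ∂_1 − rank ∂_2 = (10 − 4) − 6 = 0, and the invariant factors of ∂_2 are all 1, so H_1 = 0.
  H_2: rank ker ∂_2 − rank ∂_3 = (10 − 6) − 4 = 0, and the invariant factors of ∂_3 are all 1, so H_2 = 0.
  H_3: rank ker ∂_3 − rank ∂_4 = (5 − 4) − 0 = 1, and there is no ∂_4, so H_3 = Z.

H_0 ≅ Z,  H_1 = 0,  H_2 = 0,  H_3 ≅ Z.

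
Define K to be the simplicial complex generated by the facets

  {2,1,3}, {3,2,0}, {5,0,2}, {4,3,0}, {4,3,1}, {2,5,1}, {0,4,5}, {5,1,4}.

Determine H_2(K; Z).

Order the vertices as 0 < 1 < 2 < 3 < 4 < 5. Listing each simplex with vertices in this order, K has dimension 2 with simplices:

  0-simplices (6): [0], [1], [2], [3], [4], [5]
  1-simplices (12): [0,2], [0,3], [0,4], [0,5], [1,2], [1,3], [1,4], [1,5], [2,3], [2,5], [3,4], [4,5]
  2-simplices (8): [0,2,3], [0,2,5], [0,3,4], [0,4,5], [1,2,3], [1,2,5], [1,3,4], [1,4,5]

giving chain groups C_0 ≅ Z^6, C_1 ≅ Z^12, C_2 ≅ Z^8.

Boundary ∂_1: C_1 → C_0 sends each edge [p,q] (with p < q) to q − p. For instance
  ∂[2,5] = [5] − [2].
This gives a 6×12 integer matrix of rank 5; reducing to Smith normal form yields diagonal entries (1,1,1,1,1).

Boundary ∂_2: C_2 → C_1 maps a triangle to the signed sum of its edges. For instance
  ∂[0,3,4] = [3,4] − [0,4] + [0,3],
  ∂[0,2,3] = [2,3] − [0,3] + [0,2].
This gives a 12×8 integer matrix of rank 7; reducing to Smith normal form yields diagonal entries (1,1,1,1,1,1,1).

Now H_k = ker ∂_k / im ∂_{k+1}, so:

  H_2: rank ker ∂_2 − rank ∂_3 = (8 − 7) − 0 = 1, and there is no ∂_3, so H_2 ≅ Z.

H_2 ≅ Z.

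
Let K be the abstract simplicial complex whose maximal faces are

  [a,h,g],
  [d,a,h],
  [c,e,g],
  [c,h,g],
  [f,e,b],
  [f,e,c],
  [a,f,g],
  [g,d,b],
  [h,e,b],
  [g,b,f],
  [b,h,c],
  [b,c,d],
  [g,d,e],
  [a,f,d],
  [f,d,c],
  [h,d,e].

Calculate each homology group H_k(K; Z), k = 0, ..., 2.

H_0 ≅ Z,  H_1 ≅ Z^2,  H_2 ≅ Z.

Order the vertices as a < b < c < d < e < f < g < h. Listing each simplex with vertices in this order, K has dimension 2 with simplices:

  0-simplices (8): a, b, c, d, e, f, g, h
  1-simplices (24): ad, af, ag, ah, bc, bd, be, bf, bg, bh, cd, ce, cf, cg, ch, de, df, dg, dh, ef, eg, eh, fg, gh
  2-simplices (16): adf, adh, afg, agh, bcd, bch, bdg, bef, beh, bfg, cdf, cef, ceg, cgh, deg, deh

Hence C_0 ≅ Z^8, C_1 ≅ Z^24, C_2 ≅ Z^16.

Boundary ∂_1: C_1 → C_0 is given by ∂[p,q] = [q] − [p].
The 8×24 boundary matrix has rank 7 and Smith normal form diag(1,1,1,1,1,1,1).

The boundary map ∂_2: C_2 → C_1 acts by ∂[p,q,r] = [q,r] − [p,r] + [p,q]. For instance
  ∂afg = fg − ag + af,
  ∂bcd = cd − bd + bc.
As a 24×16 matrix over Z this has rank 15, with invariant factors (1,1,1,1,1,1,1,1,1,1,1,1,1,1,1).

From H_k ≅ ker(∂_k) / im(∂_{k+1}) we obtain:

  H_0: rank C_0 − rank ∂_1 = 8 − 7 = 1, and the invariant factors of ∂_1 are all 1, so H_0 ≅ Z.
  H_1: rank ker ∂_1 − rank ∂_2 = (24 − 7) − 15 = 2, and the invariant factors of ∂_2 are all 1, so H_1 ≅ Z^2.
  H_2: rank ker ∂_2 − rank ∂_3 = (16 − 15) − 0 = 1, and there is no ∂_3, so H_2 ≅ Z.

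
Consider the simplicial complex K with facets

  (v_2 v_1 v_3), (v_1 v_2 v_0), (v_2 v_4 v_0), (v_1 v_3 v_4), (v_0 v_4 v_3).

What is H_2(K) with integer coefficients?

Fix the vertex order v_0 < v_1 < v_2 < v_3 < v_4 and write every simplex with vertices in increasing order. Then dim K = 2 and the simplices of K are:

  0-simplices (5): [v_0], [v_1], [v_2], [v_3], [v_4]
  1-simplices (10): [v_0,v_1], [v_0,v_2], [v_0,v_3], [v_0,v_4], [v_1,v_2], [v_1,v_3], [v_1,v_4], [v_2,v_3], [v_2,v_4], [v_3,v_4]
  2-simplices (5): [v_0,v_1,v_2], [v_0,v_2,v_4], [v_0,v_3,v_4], [v_1,v_2,v_3], [v_1,v_3,v_4]

giving chain groups C_0 ≅ Z^5, C_1 ≅ Z^10, C_2 ≅ Z^5.

The boundary map ∂_1: C_1 → C_0 sends each edge [p,q] (with p < q) to q − p. For instance
  ∂[v_1,v_3] = [v_3] − [v_1].
As a 5×10 matrix over Z this has rank 4, with invariant factors (1,1,1,1).

The boundary map ∂_2: C_2 → C_1 maps a triangle to the signed sum of its edges. For instance
  ∂[v_0,v_3,v_4] = [v_3,v_4] − [v_0,v_4] + [v_0,v_3],
  ∂[v_1,v_2,v_3] = [v_2,v_3] − [v_1,v_3] + [v_1,v_2].
This gives a 10×5 integer matrix of rank 5; reducing to Smith normal form yields diagonal entries (1,1,1,1,1).

From H_k ≅ ker(∂_k) / im(∂_{k+1}) we obtain:

  H_2: rank ker ∂_2 − rank ∂_3 = (5 − 5) − 0 = 0, and there is no ∂_3, so H_2 = 0.

H_2 ≅ 0.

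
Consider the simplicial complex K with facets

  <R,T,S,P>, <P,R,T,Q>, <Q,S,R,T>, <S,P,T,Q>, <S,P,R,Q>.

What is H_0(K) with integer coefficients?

We work with the vertex ordering P < Q < R < S < T. The simplices of K, each written with vertices in increasing order, are:

  0-simplices (5): P, Q, R, S, T
  1-simplices (10): PQ, PR, PS, PT, QR, QS, QT, RS, RT, ST
  2-simplices (10): PQR, PQS, PQT, PRS, PRT, PST, QRS, QRT, QST, RST
  3-simplices (5): PQRS, PQRT, PQST, PRST, QRST

giving chain groups C_0 ≅ Z^5, C_1 ≅ Z^10, C_2 ≅ Z^10, C_3 ≅ Z^5.

The boundary map ∂_1: C_1 → C_0 maps an edge to its endpoints' difference, ∂[p,q] = q − p. For instance
  ∂ST = T − S.
This gives a 5×10 integer matrix of rank 4; reducing to Smith normal form yields diagonal entries (1,1,1,1).

The boundary map ∂_2: C_2 → C_1 maps a triangle to the signed sum of its edges. For instance
  ∂PQT = QT − PT + PQ,
  ∂PQR = QR − PR + PQ.
The resulting 10×10 matrix has rank 6, and its Smith normal form has invariant factors (1,1,1,1,1,1).

Boundary ∂_3: C_3 → C_2 sends each 3-simplex σ to the alternating sum Σ_i (−1)^i (σ with its i-th vertex removed). For instance
  ∂PQRT = QRT − PRT + PQT − PQR,
  ∂PQRS = QRS − PRS + PQS − PQR.
This gives a 10×5 integer matrix of rank 4; reducing to Smith normal form yields diagonal entries (1,1,1,1).

Now H_k = ker ∂_k / im ∂_{k+1}, so:

  H_0: rank C_0 − rank ∂_1 = 5 − 4 = 1, and the invariant factors of ∂_1 are all 1, so H_0 = Z.

H_0 ≅ Z.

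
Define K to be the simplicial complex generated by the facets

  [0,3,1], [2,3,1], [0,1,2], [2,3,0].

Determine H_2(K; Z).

H_2 = Z.

We work with the vertex ordering 0 < 1 < 2 < 3. The simplices of K, each written with vertices in increasing order, are:

  0-simplices (4): [0], [1], [2], [3]
  1-simplices (6): [0,1], [0,2], [0,3], [1,2], [1,3], [2,3]
  2-simplices (4): [0,1,2], [0,1,3], [0,2,3], [1,2,3]

giving chain groups C_0 ≅ Z^4, C_1 ≅ Z^6, C_2 ≅ Z^4.

Boundary ∂_1: C_1 → C_0 maps an edge to its endpoints' difference, ∂[p,q] = q − p. For instance
  ∂[0,3] = [3] − [0].
The resulting 4×6 matrix has rank 3, and its Smith normal form has invariant factors (1,1,1).

Boundary ∂_2: C_2 → C_1 sends each 2-simplex [p,q,r] to [q,r] − [p,r] + [p,q]. For instance
  ∂[0,2,3] = [2,3] − [0,3] + [0,2],
  ∂[0,1,2] = [1,2] − [0,2] + [0,1].
The resulting 6×4 matrix has rank 3, and its Smith normal form has invariant factors (1,1,1).

Reading off H_k = ker ∂_k / im ∂_{k+1}:

  H_2: rank ker ∂_2 − rank ∂_3 = (4 − 3) − 0 = 1, and there is no ∂_3, so H_2 ≅ Z.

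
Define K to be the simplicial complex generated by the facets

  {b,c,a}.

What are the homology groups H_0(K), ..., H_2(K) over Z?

We work with the vertex ordering a < b < c. The simplices of K, each written with vertices in increasing order, are:

  0-simplices (3): a, b, c
  1-simplices (3): ab, ac, bc
  2-simplices (1): abc

giving chain groups C_0 ≅ Z^3, C_1 ≅ Z^3, C_2 ≅ Z^1.

The boundary map ∂_1: C_1 → C_0 maps an edge to its endpoints' difference, ∂[p,q] = q − p. For instance
  ∂bc = c − b.
The 3×3 boundary matrix has rank 2 and Smith normal form diag(1,1).

Boundary ∂_2: C_2 → C_1 sends each 2-simplex [p,q,r] to [q,r] − [p,r] + [p,q]. For instance
  ∂abc = bc − ac + ab.
The resulting 3×1 matrix has rank 1, and its Smith normal form has invariant factors (1).

Now H_k = ker ∂_k / im ∂_{k+1}, so:

  H_0: rank C_0 − rank ∂_1 = 3 − 2 = 1, and the invariant factors of ∂_1 are all 1, so H_0 ≅ Z.
  H_1: rank ker ∂_1 − rank ∂_2 = (3 − 2) − 1 = 0, and the invariant factors of ∂_2 are all 1, so H_1 ≅ 0.
  H_2: rank ker ∂_2 − rank ∂_3 = (1 − 1) − 0 = 0, and there is no ∂_3, so H_2 ≅ 0.

(K is a triangulation of the 2-simplex.)

H_0 ≅ Z,  H_1 = 0,  H_2 = 0.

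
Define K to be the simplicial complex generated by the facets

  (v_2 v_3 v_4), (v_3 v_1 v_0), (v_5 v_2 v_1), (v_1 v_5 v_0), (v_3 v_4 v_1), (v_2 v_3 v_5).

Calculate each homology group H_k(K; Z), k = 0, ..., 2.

H_0 = Z,  H_1 = Z,  H_2 = 0.

Take the total order v_0 < v_1 < v_2 < v_3 < v_4 < v_5 on the vertex set. Then K (dimension 2) consists of the simplices:

  0-simplices (6): [v_0], [v_1], [v_2], [v_3], [v_4], [v_5]
  1-simplices (12): [v_0,v_1], [v_0,v_3], [v_0,v_5], [v_1,v_2], [v_1,v_3], [v_1,v_4], [v_1,v_5], [v_2,v_3], [v_2,v_4], [v_2,v_5], [v_3,v_4], [v_3,v_5]
  2-simplices (6): [v_0,v_1,v_3], [v_0,v_1,v_5], [v_1,v_2,v_5], [v_1,v_3,v_4], [v_2,v_3,v_4], [v_2,v_3,v_5]

giving chain groups C_0 ≅ Z^6, C_1 ≅ Z^12, C_2 ≅ Z^6.

∂_1: C_1 → C_0 maps an edge to its endpoints' difference, ∂[p,q] = q − p. For instance
  ∂[v_2,v_3] = [v_3] − [v_2].
The resulting 6×12 matrix has rank 5, and its Smith normal form has invariant factors (1,1,1,1,1).

The boundary map ∂_2: C_2 → C_1 maps a triangle to the signed sum of its edges. For instance
  ∂[v_0,v_1,v_3] = [v_1,v_3] − [v_0,v_3] + [v_0,v_1],
  ∂[v_2,v_3,v_4] = [v_3,v_4] − [v_2,v_4] + [v_2,v_3].
The resulting 12×6 matrix has rank 6, and its Smith normal form has invariant factors (1,1,1,1,1,1).

Computing H_k = (kernel of ∂_k) / (image of ∂_{k+1}):

  H_0: rank C_0 − rank ∂_1 = 6 − 5 = 1, and the invariant factors of ∂_1 are all 1, so H_0 ≅ Z.
  H_1: rank ker ∂_1 − rank ∂_2 = (12 − 5) − 6 = 1, and the invariant factors of ∂_2 are all 1, so H_1 ≅ Z.
  H_2: rank ker ∂_2 − rank ∂_3 = (6 − 6) − 0 = 0, and there is no ∂_3, so H_2 ≅ 0.

As a check, the Euler characteristic is 6 − 12 + 6 = 0, which agrees with 1 − 1 + 0 = 0.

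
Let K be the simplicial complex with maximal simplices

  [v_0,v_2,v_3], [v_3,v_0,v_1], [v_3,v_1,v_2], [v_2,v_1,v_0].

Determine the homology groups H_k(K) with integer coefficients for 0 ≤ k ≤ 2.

H_0 = Z,  H_1 = 0,  H_2 = Z.

Take the total order v_0 < v_1 < v_2 < v_3 on the vertex set. Then K (dimension 2) consists of the simplices:

  0-simplices (4): [v_0], [v_1], [v_2], [v_3]
  1-simplices (6): [v_0,v_1], [v_0,v_2], [v_0,v_3], [v_1,v_2], [v_1,v_3], [v_2,v_3]
  2-simplices (4): [v_0,v_1,v_2], [v_0,v_1,v_3], [v_0,v_2,v_3], [v_1,v_2,v_3]

giving chain groups C_0 ≅ Z^4, C_1 ≅ Z^6, C_2 ≅ Z^4.

Boundary ∂_1: C_1 → C_0 is given by ∂[p,q] = [q] − [p].
The 4×6 boundary matrix has rank 3 and Smith normal form diag(1,1,1).

Boundary ∂_2: C_2 → C_1 acts by ∂[p,q,r] = [q,r] − [p,r] + [p,q]. For instance
  ∂[v_1,v_2,v_3] = [v_2,v_3] − [v_1,v_3] + [v_1,v_2],
  ∂[v_0,v_1,v_3] = [v_1,v_3] − [v_0,v_3] + [v_0,v_1].
This gives a 6×4 integer matrix of rank 3; reducing to Smith normal form yields diagonal entries (1,1,1).

Reading off H_k = ker ∂_k / im ∂_{k+1}:

  H_0: rank C_0 − rank ∂_1 = 4 − 3 = 1, and the invariant factors of ∂_1 are all 1, so H_0 ≅ Z.
  H_1: rank ker ∂_1 − rank ∂_2 = (6 − 3) − 3 = 0, and the invariant factors of ∂_2 are all 1, so H_1 ≅ 0.
  H_2: rank ker ∂_2 − rank ∂_3 = (4 − 3) − 0 = 1, and there is no ∂_3, so H_2 ≅ Z.

As a check, the Euler characteristic is 4 − 6 + 4 = 2, which agrees with 1 − 0 + 1 = 2.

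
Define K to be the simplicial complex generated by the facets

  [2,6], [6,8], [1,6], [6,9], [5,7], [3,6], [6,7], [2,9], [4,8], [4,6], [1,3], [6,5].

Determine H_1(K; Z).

H_1 = Z^4.

K has 9 vertices, 12 edges.
rank ∂_1 = 8, rank ∂_2 = 0 ⇒ b_1 = 12 − 8 − 0 = 4. So H_1 ≅ Z^4.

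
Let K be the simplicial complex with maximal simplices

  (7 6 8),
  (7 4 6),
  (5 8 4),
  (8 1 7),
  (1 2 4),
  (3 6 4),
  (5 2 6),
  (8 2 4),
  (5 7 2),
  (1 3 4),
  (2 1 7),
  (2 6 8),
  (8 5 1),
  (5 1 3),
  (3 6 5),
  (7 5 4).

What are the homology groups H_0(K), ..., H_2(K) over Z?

H_0 ≅ Z,  H_1 ≅ Z^2,  H_2 ≅ Z.

We work with the vertex ordering 1 < 2 < 3 < 4 < 5 < 6 < 7 < 8. The simplices of K, each written with vertices in increasing order, are:

  0-simplices (8): [1], [2], [3], [4], [5], [6], [7], [8]
  1-simplices (24): (24 of them)
  2-simplices (16): [1,2,4], [1,2,7], [1,3,4], [1,3,5], [1,5,8], [1,7,8], [2,4,8], [2,5,6], [2,5,7], [2,6,8], [3,4,6], [3,5,6], [4,5,7], [4,5,8], [4,6,7], [6,7,8]

Hence C_0 ≅ Z^8, C_1 ≅ Z^24, C_2 ≅ Z^16.

∂_1: C_1 → C_0 maps an edge to its endpoints' difference, ∂[p,q] = q − p. For instance
  ∂[6,8] = [8] − [6].
The resulting 8×24 matrix has rank 7, and its Smith normal form has invariant factors (1,1,1,1,1,1,1).

The boundary map ∂_2: C_2 → C_1 maps a triangle to the signed sum of its edges. For instance
  ∂[3,5,6] = [5,6] − [3,6] + [3,5],
  ∂[2,5,6] = [5,6] − [2,6] + [2,5].
The resulting 24×16 matrix has rank 15, and its Smith normal form has invariant factors (1,1,1,1,1,1,1,1,1,1,1,1,1,1,1).

Reading off H_k = ker ∂_k / im ∂_{k+1}:

  H_0: rank C_0 − rank ∂_1 = 8 − 7 = 1, and the invariant factors of ∂_1 are all 1, so H_0 ≅ Z.
  H_1: rank ker ∂_1 − rank ∂_2 = (24 − 7) − 15 = 2, and the invariant factors of ∂_2 are all 1, so H_1 ≅ Z^2.
  H_2: rank ker ∂_2 − rank ∂_3 = (16 − 15) − 0 = 1, and there is no ∂_3, so H_2 ≅ Z.

(K is a triangulation of the torus T^2.)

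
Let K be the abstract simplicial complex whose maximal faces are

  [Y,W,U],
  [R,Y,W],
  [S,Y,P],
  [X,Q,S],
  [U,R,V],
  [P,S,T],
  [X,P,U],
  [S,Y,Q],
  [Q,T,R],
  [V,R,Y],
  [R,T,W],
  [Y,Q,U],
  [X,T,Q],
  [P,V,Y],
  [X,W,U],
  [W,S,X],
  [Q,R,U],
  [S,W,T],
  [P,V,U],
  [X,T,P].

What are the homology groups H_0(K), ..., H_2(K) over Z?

Order the vertices as P < Q < R < S < T < U < V < W < X < Y. Listing each simplex with vertices in this order, K has dimension 2 with simplices:

  0-simplices (10): P, Q, R, S, T, U, V, W, X, Y
  1-simplices (30): PS, PT, PU, PV, PX, PY, QR, QS, QT, QU, QX, QY, RT, RU, RV, RW, RY, ST, SW, SX, SY, TW, TX, UV, UW, UX, UY, VY, WX, WY
  2-simplices (20): PST, PSY, PTX, PUV, PUX, PVY, QRT, QRU, QSX, QSY, QTX, QUY, RTW, RUV, RVY, RWY, STW, SWX, UWX, UWY

giving chain groups C_0 ≅ Z^10, C_1 ≅ Z^30, C_2 ≅ Z^20.

Boundary ∂_1: C_1 → C_0 maps an edge to its endpoints' difference, ∂[p,q] = q − p. For instance
  ∂PV = V − P.
This gives a 10×30 integer matrix of rank 9; reducing to Smith normal form yields diagonal entries (1,1,1,1,1,1,1,1,1).

The boundary map ∂_2: C_2 → C_1 sends each 2-simplex [p,q,r] to [q,r] − [p,r] + [p,q]. For instance
  ∂QUY = UY − QY + QU,
  ∂QRT = RT − QT + QR.
This gives a 30×20 integer matrix of rank 20; reducing to Smith normal form yields diagonal entries (1,1,1,1,1,1,1,1,1,1,1,1,1,1,1,1,1,1,1,2).

Computing H_k = (kernel of ∂_k) / (image of ∂_{k+1}):

  H_0: rank C_0 − rank ∂_1 = 10 − 9 = 1, and the invariant factors of ∂_1 are all 1, so H_0 = Z.
  H_1: rank ker ∂_1 − rank ∂_2 = (30 − 9) − 20 = 1, and ∂_2 has invariant factor 2 > 1, so H_1 = Z ⊕ Z/2.
  H_2: rank ker ∂_2 − rank ∂_3 = (20 − 20) − 0 = 0, and there is no ∂_3, so H_2 = 0.

As a check, the Euler characteristic is 10 − 30 + 20 = 0, which agrees with 1 − 1 + 0 = 0.

H_0 ≅ Z,  H_1 ≅ Z ⊕ Z/2,  H_2 = 0.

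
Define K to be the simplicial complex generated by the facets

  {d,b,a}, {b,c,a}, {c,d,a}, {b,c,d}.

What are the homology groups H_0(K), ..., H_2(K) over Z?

We work with the vertex ordering a < b < c < d. The simplices of K, each written with vertices in increasing order, are:

  0-simplices (4): a, b, c, d
  1-simplices (6): ab, ac, ad, bc, bd, cd
  2-simplices (4): abc, abd, acd, bcd

so the chain groups are C_0 ≅ Z^4, C_1 ≅ Z^6, C_2 ≅ Z^4.

Boundary ∂_1: C_1 → C_0 sends each edge [p,q] (with p < q) to q − p. For instance
  ∂bc = c − b.
The 4×6 boundary matrix has rank 3 and Smith normal form diag(1,1,1).

∂_2: C_2 → C_1 acts by ∂[p,q,r] = [q,r] − [p,r] + [p,q]. For instance
  ∂bcd = cd − bd + bc,
  ∂abd = bd − ad + ab.
The resulting 6×4 matrix has rank 3, and its Smith normal form has invariant factors (1,1,1).

Now H_k = ker ∂_k / im ∂_{k+1}, so:

  H_0: rank C_0 − rank ∂_1 = 4 − 3 = 1, and the invariant factors of ∂_1 are all 1, so H_0 ≅ Z.
  H_1: rank ker ∂_1 − rank ∂_2 = (6 − 3) − 3 = 0, and the invariant factors of ∂_2 are all 1, so H_1 ≅ 0.
  H_2: rank ker ∂_2 − rank ∂_3 = (4 − 3) − 0 = 1, and there is no ∂_3, so H_2 ≅ Z.

H_0 = Z,  H_1 = 0,  H_2 = Z.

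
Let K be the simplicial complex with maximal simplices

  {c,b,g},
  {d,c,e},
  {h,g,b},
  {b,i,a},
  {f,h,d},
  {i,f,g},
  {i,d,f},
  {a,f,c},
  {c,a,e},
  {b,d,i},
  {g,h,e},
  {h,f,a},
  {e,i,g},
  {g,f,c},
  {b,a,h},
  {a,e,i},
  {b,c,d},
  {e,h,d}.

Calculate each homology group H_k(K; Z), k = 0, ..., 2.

K has 9 vertices, 27 edges, 18 triangles.
rank ∂_0 = 0, rank ∂_1 = 8 ⇒ b_0 = 9 − 0 − 8 = 1; all invariant factors of ∂_1 are 1 so no torsion. So H_0 ≅ Z.
rank ∂_1 = 8, rank ∂_2 = 17 ⇒ b_1 = 27 − 8 − 17 = 2; all invariant factors of ∂_2 are 1 so no torsion. So H_1 ≅ Z^2.
rank ∂_2 = 17, rank ∂_3 = 0 ⇒ b_2 = 18 − 17 − 0 = 1. So H_2 ≅ Z.

H_0 ≅ Z,  H_1 ≅ Z^2,  H_2 ≅ Z.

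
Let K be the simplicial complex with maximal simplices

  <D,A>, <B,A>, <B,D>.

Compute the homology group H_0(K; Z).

Fix the vertex order A < B < D and write every simplex with vertices in increasing order. Then dim K = 1 and the simplices of K are:

  0-simplices (3): A, B, D
  1-simplices (3): AB, AD, BD

giving chain groups C_0 ≅ Z^3, C_1 ≅ Z^3.

Boundary ∂_1: C_1 → C_0 is given by ∂[p,q] = [q] − [p]. For instance
  ∂AB = B − A.
The 3×3 boundary matrix has rank 2 and Smith normal form diag(1,1).

Reading off H_k = ker ∂_k / im ∂_{k+1}:

  H_0: rank C_0 − rank ∂_1 = 3 − 2 = 1, and the invariant factors of ∂_1 are all 1, so H_0 ≅ Z.

H_0 = Z.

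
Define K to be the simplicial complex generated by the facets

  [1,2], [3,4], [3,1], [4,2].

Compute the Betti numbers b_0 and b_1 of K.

b_0 = 1, b_1 = 1.

K has 4 vertices, 4 edges.
rank ∂_0 = 0, rank ∂_1 = 3 ⇒ b_0 = 4 − 0 − 3 = 1; all invariant factors of ∂_1 are 1 so no torsion. So H_0 ≅ Z.
rank ∂_1 = 3, rank ∂_2 = 0 ⇒ b_1 = 4 − 3 − 0 = 1. So H_1 ≅ Z.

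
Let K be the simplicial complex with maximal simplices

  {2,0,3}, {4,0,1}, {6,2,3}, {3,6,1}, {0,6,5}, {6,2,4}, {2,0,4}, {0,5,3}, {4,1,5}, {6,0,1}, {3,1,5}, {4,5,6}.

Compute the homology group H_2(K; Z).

Fix the vertex order 0 < 1 < 2 < 3 < 4 < 5 < 6 and write every simplex with vertices in increasing order. Then dim K = 2 and the simplices of K are:

  0-simplices (7): [0], [1], [2], [3], [4], [5], [6]
  1-simplices (18): [0,1], [0,2], [0,3], [0,4], [0,5], [0,6], [1,3], [1,4], [1,5], [1,6], [2,3], [2,4], [2,6], [3,5], [3,6], [4,5], [4,6], [5,6]
  2-simplices (12): [0,1,4], [0,1,6], [0,2,3], [0,2,4], [0,3,5], [0,5,6], [1,3,5], [1,3,6], [1,4,5], [2,3,6], [2,4,6], [4,5,6]

giving chain groups C_0 ≅ Z^7, C_1 ≅ Z^18, C_2 ≅ Z^12.

The boundary map ∂_1: C_1 → C_0 is given by ∂[p,q] = [q] − [p].
The 7×18 boundary matrix has rank 6 and Smith normal form diag(1,1,1,1,1,1).

Boundary ∂_2: C_2 → C_1 maps a triangle to the signed sum of its edges. For instance
  ∂[0,2,4] = [2,4] − [0,4] + [0,2],
  ∂[2,4,6] = [4,6] − [2,6] + [2,4].
This gives a 18×12 integer matrix of rank 12; reducing to Smith normal form yields diagonal entries (1,1,1,1,1,1,1,1,1,1,1,2).

Computing H_k = (kernel of ∂_k) / (image of ∂_{k+1}):

  H_2: rank ker ∂_2 − rank ∂_3 = (12 − 12) − 0 = 0, and there is no ∂_3, so H_2 ≅ 0.

H_2 ≅ 0.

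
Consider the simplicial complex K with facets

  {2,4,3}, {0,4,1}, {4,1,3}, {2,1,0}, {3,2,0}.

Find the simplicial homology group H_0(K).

Take the total order 0 < 1 < 2 < 3 < 4 on the vertex set. Then K (dimension 2) consists of the simplices:

  0-simplices (5): [0], [1], [2], [3], [4]
  1-simplices (10): [0,1], [0,2], [0,3], [0,4], [1,2], [1,3], [1,4], [2,3], [2,4], [3,4]
  2-simplices (5): [0,1,2], [0,1,4], [0,2,3], [1,3,4], [2,3,4]

giving chain groups C_0 ≅ Z^5, C_1 ≅ Z^10, C_2 ≅ Z^5.

The boundary map ∂_1: C_1 → C_0 is given by ∂[p,q] = [q] − [p].
The 5×10 boundary matrix has rank 4 and Smith normal form diag(1,1,1,1).

∂_2: C_2 → C_1 maps a triangle to the signed sum of its edges. For instance
  ∂[1,3,4] = [3,4] − [1,4] + [1,3],
  ∂[0,1,4] = [1,4] − [0,4] + [0,1].
As a 10×5 matrix over Z this has rank 5, with invariant factors (1,1,1,1,1).

From H_k ≅ ker(∂_k) / im(∂_{k+1}) we obtain:

  H_0: rank C_0 − rank ∂_1 = 5 − 4 = 1, and the invariant factors of ∂_1 are all 1, so H_0 = Z.

(K is a triangulation of the Möbius band.)

H_0 = Z.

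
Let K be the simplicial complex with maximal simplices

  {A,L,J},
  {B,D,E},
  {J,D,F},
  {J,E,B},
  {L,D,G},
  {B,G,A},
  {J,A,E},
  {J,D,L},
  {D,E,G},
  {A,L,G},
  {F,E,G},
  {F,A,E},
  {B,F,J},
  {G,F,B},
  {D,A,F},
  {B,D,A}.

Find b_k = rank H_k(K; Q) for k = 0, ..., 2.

Take the total order A < B < D < E < F < G < J < L on the vertex set. Then K (dimension 2) consists of the simplices:

  0-simplices (8): A, B, D, E, F, G, J, L
  1-simplices (24): AB, AD, AE, AF, AG, AJ, AL, BD, BE, BF, BG, BJ, DE, DF, DG, DJ, DL, EF, EG, EJ, FG, FJ, GL, JL
  2-simplices (16): ABD, ABG, ADF, AEF, AEJ, AGL, AJL, BDE, BEJ, BFG, BFJ, DEG, DFJ, DGL, DJL, EFG

so the chain groups are C_0 ≅ Z^8, C_1 ≅ Z^24, C_2 ≅ Z^16.

The boundary map ∂_1: C_1 → C_0 sends each edge [p,q] (with p < q) to q − p. For instance
  ∂GL = L − G.
This gives a 8×24 integer matrix of rank 7; reducing to Smith normal form yields diagonal entries (1,1,1,1,1,1,1).

∂_2: C_2 → C_1 sends each 2-simplex [p,q,r] to [q,r] − [p,r] + [p,q]. For instance
  ∂DFJ = FJ − DJ + DF,
  ∂AEJ = EJ − AJ + AE.
As a 24×16 matrix over Z this has rank 15, with invariant factors (1,1,1,1,1,1,1,1,1,1,1,1,1,1,1).

Now H_k = ker ∂_k / im ∂_{k+1}, so:

  H_0: rank C_0 − rank ∂_1 = 8 − 7 = 1, and the invariant factors of ∂_1 are all 1, so H_0 ≅ Z.
  H_1: rank ker ∂_1 − rank ∂_2 = (24 − 7) − 15 = 2, and the invariant factors of ∂_2 are all 1, so H_1 ≅ Z^2.
  H_2: rank ker ∂_2 − rank ∂_3 = (16 − 15) − 0 = 1, and there is no ∂_3, so H_2 ≅ Z.

(K is a triangulation of the torus T^2.)

Hence the Betti numbers are b_0 = 1, b_1 = 2, b_2 = 1.

b_0 = 1, b_1 = 2, b_2 = 1.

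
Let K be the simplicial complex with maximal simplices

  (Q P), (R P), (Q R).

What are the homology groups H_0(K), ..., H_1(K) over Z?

Take the total order P < Q < R on the vertex set. Then K (dimension 1) consists of the simplices:

  0-simplices (3): P, Q, R
  1-simplices (3): PQ, PR, QR

giving chain groups C_0 ≅ Z^3, C_1 ≅ Z^3.

∂_1: C_1 → C_0 sends each edge [p,q] (with p < q) to q − p. For instance
  ∂QR = R − Q.
This gives a 3×3 integer matrix of rank 2; reducing to Smith normal form yields diagonal entries (1,1).

Reading off H_k = ker ∂_k / im ∂_{k+1}:

  H_0: rank C_0 − rank ∂_1 = 3 − 2 = 1, and the invariant factors of ∂_1 are all 1, so H_0 ≅ Z.
  H_1: rank ker ∂_1 − rank ∂_2 = (3 − 2) − 0 = 1, and there is no ∂_2, so H_1 ≅ Z.

As a check, the Euler characteristic is 3 − 3 = 0, which agrees with 1 − 1 = 0.
(K is a triangulation of the circle S^1.)

H_0 = Z,  H_1 = Z.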